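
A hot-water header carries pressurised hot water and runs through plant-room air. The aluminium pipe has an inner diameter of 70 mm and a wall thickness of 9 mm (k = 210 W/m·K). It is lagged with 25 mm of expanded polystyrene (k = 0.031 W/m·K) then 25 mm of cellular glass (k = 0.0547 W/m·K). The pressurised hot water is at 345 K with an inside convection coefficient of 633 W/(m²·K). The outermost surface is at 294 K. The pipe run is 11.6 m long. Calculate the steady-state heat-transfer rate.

Radial resistances (cylindrical: R_cond = ln(r_o/r_i)/(2πkL), R_conv = 1/(h·2πrL)):
R_inner film = 1/(h_i·2πr₁L) = 1/(633×2π×0.035×11.6) = 6.193×10^-4 K/W
R_aluminium pipe wall = ln(44/35)/(2π×210×11.6) = 1.495×10^-5 K/W
R_expanded polystyrene = ln(69/44)/(2π×0.031×11.6) = 0.1991 K/W
R_cellular glass = ln(94/69)/(2π×0.0547×11.6) = 0.07755 K/W
R_total = 0.2773 K/W
Q = ΔT/R_total = 51/0.2773

Q ≈ 184 W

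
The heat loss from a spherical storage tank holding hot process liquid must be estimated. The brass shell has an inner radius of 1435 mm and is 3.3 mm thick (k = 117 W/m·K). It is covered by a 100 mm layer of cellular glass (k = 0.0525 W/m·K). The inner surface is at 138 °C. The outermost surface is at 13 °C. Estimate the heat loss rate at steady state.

For a spherical shell R = (1/r₁ − 1/r₂)/(4πk); film R = 1/(h·4πr²). In series:
R_brass shell = (1/1.435 − 1/1.4383)/(4π×117) = 1.087×10^-6 K/W
R_cellular glass = (1/1.4383 − 1/1.5383)/(4π×0.0525) = 0.06851 K/W
R_total = 0.06851 K/W
Q = ΔT/R_total = 125/0.06851

Q ≈ 1820 W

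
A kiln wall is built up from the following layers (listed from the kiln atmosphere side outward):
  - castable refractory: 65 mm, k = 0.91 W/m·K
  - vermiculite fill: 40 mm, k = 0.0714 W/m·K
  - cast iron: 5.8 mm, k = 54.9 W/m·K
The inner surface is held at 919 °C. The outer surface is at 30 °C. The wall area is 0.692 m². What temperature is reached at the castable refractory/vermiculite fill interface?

T ≈ 818 °C

Series thermal resistances:
R_castable refractory = L/(kA) = 0.065/(0.91×0.692) = 0.1032 K/W
R_vermiculite fill = L/(kA) = 0.04/(0.0714×0.692) = 0.8096 K/W
R_cast iron = L/(kA) = 0.0058/(54.9×0.692) = 1.527×10^-4 K/W
R_total = 0.9129 K/W;  Q = ΔT/R_total = 889/0.9129 = 973.8 W
T_interface = T_inner − Q·ΣR(inner→interface) = 919 − 974×0.1032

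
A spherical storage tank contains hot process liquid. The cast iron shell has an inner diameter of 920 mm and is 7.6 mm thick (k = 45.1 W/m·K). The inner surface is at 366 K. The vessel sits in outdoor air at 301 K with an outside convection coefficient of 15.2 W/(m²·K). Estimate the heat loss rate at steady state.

Spherical conduction: R = (1/r_in − 1/r_out)/(4πk) per layer; series-sum.
R_cast iron shell = (1/0.46 − 1/0.4676)/(4π×45.1) = 6.234×10^-5 K/W
R_outer film = 1/(h·4πr_o²) = 1/(15.2×4π×0.4676²) = 0.02394 K/W
R_total = 0.02401 K/W
Q = ΔT/R_total = 65/0.02401

Q ≈ 2710 W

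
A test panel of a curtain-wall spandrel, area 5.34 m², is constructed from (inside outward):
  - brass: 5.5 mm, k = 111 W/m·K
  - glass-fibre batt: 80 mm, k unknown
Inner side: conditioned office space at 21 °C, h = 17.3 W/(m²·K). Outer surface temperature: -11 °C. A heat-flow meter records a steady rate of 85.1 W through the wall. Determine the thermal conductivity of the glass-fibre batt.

k ≈ 0.041 W/(m·K)

Series thermal resistances:
R_inner film = 1/(h_i·A) = 1/(17.3×5.34) = 0.01082 K/W
R_brass = L/(kA) = 0.0055/(111×5.34) = 9.279×10^-6 K/W
Sum of known resistances R_other = 0.01083 K/W
Total R = ΔT/Q = 32/85.1 = 0.376 K/W
R_glass-fibre batt = R_total − R_other = 0.3652 K/W
k = L/(R·A) = 0.08/(0.3652×5.34)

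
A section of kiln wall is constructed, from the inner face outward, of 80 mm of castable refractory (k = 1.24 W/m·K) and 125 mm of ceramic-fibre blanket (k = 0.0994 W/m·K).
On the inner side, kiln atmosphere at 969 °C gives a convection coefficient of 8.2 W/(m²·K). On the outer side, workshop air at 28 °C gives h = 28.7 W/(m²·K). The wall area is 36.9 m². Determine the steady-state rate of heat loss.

Treating each layer as a thermal resistance in series:
R_inner film = 1/(h_i·A) = 1/(8.2×36.9) = 0.003305 K/W
R_castable refractory = L/(kA) = 0.08/(1.24×36.9) = 0.001748 K/W
R_ceramic-fibre blanket = L/(kA) = 0.125/(0.0994×36.9) = 0.03408 K/W
R_outer film = 1/(h_o·A) = 1/(28.7×36.9) = 9.443×10^-4 K/W
R_total = 0.04008 K/W
Q = ΔT / R_total = 941 / 0.04008

Q ≈ 23500 W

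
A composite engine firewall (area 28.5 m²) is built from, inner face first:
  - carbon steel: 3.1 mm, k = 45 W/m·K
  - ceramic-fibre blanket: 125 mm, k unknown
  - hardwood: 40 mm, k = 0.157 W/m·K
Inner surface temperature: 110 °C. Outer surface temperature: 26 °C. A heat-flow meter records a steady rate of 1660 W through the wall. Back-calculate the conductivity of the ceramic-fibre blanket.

k ≈ 0.105 W/(m·K)

Series thermal resistances:
R_carbon steel = L/(kA) = 0.0031/(45×28.5) = 2.417×10^-6 K/W
R_hardwood = L/(kA) = 0.04/(0.157×28.5) = 0.00894 K/W
Sum of known resistances R_other = 0.008942 K/W
Total R = ΔT/Q = 84/1660 = 0.0506 K/W
R_ceramic-fibre blanket = R_total − R_other = 0.04166 K/W
k = L/(R·A) = 0.125/(0.04166×28.5)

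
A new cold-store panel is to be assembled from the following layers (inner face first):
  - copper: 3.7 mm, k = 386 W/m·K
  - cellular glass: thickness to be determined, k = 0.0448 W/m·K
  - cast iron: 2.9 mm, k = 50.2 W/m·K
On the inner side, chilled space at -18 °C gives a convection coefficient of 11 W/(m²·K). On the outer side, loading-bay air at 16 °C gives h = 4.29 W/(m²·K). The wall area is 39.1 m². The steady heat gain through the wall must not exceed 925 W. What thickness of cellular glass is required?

Thermal resistances in series:
R_inner film = 1/(h_i·A) = 1/(11×39.1) = 0.002325 K/W
R_copper = L/(kA) = 0.0037/(386×39.1) = 2.452×10^-7 K/W
R_cast iron = L/(kA) = 0.0029/(50.2×39.1) = 1.477×10^-6 K/W
R_outer film = 1/(h_o·A) = 1/(4.29×39.1) = 0.005962 K/W
Sum of the known resistances R_other = 0.008288 K/W
Required total resistance R_tot = ΔT/Q_allow = 34/925 = 0.03676 K/W
R_cellular glass = R_tot − R_other = 0.02847 K/W
L = R·k·A = 0.02847×0.0448×39.1

L ≈ 49.9 mm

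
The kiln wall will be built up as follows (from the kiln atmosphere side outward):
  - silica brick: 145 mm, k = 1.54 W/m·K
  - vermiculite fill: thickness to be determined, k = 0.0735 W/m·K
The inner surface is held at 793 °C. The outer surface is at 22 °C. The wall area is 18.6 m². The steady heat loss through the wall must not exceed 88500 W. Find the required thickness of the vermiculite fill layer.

L ≈ 4.99 mm

Thermal resistances in series:
R_silica brick = L/(kA) = 0.145/(1.54×18.6) = 0.005062 K/W
Sum of the known resistances R_other = 0.005062 K/W
Required total resistance R_tot = ΔT/Q_allow = 771/88500 = 0.008712 K/W
R_vermiculite fill = R_tot − R_other = 0.00365 K/W
L = R·k·A = 0.00365×0.0735×18.6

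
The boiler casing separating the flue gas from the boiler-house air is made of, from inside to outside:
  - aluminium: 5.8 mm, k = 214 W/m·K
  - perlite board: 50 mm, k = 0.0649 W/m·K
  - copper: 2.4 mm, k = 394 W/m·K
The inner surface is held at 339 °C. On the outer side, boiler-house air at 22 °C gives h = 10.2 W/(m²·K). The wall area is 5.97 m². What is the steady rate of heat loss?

Q ≈ 2180 W

Series thermal resistances:
R_aluminium = L/(kA) = 0.0058/(214×5.97) = 4.54×10^-6 K/W
R_perlite board = L/(kA) = 0.05/(0.0649×5.97) = 0.129 K/W
R_copper = L/(kA) = 0.0024/(394×5.97) = 1.02×10^-6 K/W
R_outer film = 1/(h_o·A) = 1/(10.2×5.97) = 0.01642 K/W
R_total = 0.1455 K/W
Q = ΔT / R_total = 317 / 0.1455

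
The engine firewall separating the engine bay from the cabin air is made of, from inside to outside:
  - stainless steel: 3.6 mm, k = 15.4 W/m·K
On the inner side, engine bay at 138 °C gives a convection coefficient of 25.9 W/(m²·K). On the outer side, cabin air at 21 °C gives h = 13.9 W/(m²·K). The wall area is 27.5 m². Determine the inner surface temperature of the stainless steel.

Series thermal resistances:
R_inner film = 1/(h_i·A) = 1/(25.9×27.5) = 0.001404 K/W
R_stainless steel = L/(kA) = 0.0036/(15.4×27.5) = 8.501×10^-6 K/W
R_outer film = 1/(h_o·A) = 1/(13.9×27.5) = 0.002616 K/W
R_total = 0.004029 K/W;  Q = ΔT/R_total = 117/0.004029 = 29040 W
T_interface = T_inner − Q·ΣR(inner→interface) = 138 − 29000×0.001404

T ≈ 97.2 °C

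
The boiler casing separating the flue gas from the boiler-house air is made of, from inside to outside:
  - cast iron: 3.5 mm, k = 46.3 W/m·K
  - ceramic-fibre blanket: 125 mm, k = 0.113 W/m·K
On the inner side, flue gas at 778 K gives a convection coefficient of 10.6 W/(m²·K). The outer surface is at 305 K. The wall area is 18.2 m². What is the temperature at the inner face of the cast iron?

Model the wall as resistances in series:
R_inner film = 1/(h_i·A) = 1/(10.6×18.2) = 0.005183 K/W
R_cast iron = L/(kA) = 0.0035/(46.3×18.2) = 4.154×10^-6 K/W
R_ceramic-fibre blanket = L/(kA) = 0.125/(0.113×18.2) = 0.06078 K/W
R_total = 0.06597 K/W;  Q = ΔT/R_total = 473/0.06597 = 7170 W
T_interface = T_inner − Q·ΣR(inner→interface) = 778 − 7170×0.005183

T ≈ 741 K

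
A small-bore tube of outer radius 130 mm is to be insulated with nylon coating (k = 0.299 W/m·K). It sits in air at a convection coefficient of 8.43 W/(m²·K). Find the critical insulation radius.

r_cr ≈ 35.5 mm

For a cylinder r_cr = k/h = 0.299/8.43
r_cr = 35.5 mm; since the bare radius (130 mm) is above r_cr, any added insulation will reduce heat loss.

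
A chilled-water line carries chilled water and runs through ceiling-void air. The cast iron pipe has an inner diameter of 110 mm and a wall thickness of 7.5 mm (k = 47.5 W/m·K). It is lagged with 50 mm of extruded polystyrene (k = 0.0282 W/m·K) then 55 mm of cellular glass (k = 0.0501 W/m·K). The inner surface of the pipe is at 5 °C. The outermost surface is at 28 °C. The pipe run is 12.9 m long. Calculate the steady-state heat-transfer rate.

For a radial system each layer contributes R = ln(r_out/r_in)/(2πkL); films add R = 1/(hA).
R_cast iron pipe wall = ln(62.5/55)/(2π×47.5×12.9) = 3.32×10^-5 K/W
R_extruded polystyrene = ln(112.5/62.5)/(2π×0.0282×12.9) = 0.2572 K/W
R_cellular glass = ln(167.5/112.5)/(2π×0.0501×12.9) = 0.09802 K/W
R_total = 0.3552 K/W
Q = ΔT/R_total = 23/0.3552

Q ≈ 64.8 W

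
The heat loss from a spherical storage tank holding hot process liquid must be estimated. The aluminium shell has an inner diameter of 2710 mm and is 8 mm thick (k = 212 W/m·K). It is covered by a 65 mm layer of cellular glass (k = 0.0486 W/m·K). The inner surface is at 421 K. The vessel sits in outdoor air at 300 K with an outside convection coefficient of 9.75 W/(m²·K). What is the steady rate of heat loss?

Q ≈ 2060 W

Each spherical layer contributes R = (1/r_i − 1/r_o)/(4πk):
R_aluminium shell = (1/1.355 − 1/1.363)/(4π×212) = 1.626×10^-6 K/W
R_cellular glass = (1/1.363 − 1/1.428)/(4π×0.0486) = 0.05468 K/W
R_outer film = 1/(h·4πr_o²) = 1/(9.75×4π×1.428²) = 0.004002 K/W
R_total = 0.05869 K/W
Q = ΔT/R_total = 121/0.05869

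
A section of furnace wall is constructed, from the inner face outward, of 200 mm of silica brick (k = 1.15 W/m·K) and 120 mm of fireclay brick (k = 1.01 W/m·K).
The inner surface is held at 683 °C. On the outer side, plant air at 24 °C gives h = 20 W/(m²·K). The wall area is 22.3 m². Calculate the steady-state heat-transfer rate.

Q ≈ 42900 W

Using the resistance-network approach (series):
R_silica brick = L/(kA) = 0.2/(1.15×22.3) = 0.007799 K/W
R_fireclay brick = L/(kA) = 0.12/(1.01×22.3) = 0.005328 K/W
R_outer film = 1/(h_o·A) = 1/(20×22.3) = 0.002242 K/W
R_total = 0.01537 K/W
Q = ΔT / R_total = 659 / 0.01537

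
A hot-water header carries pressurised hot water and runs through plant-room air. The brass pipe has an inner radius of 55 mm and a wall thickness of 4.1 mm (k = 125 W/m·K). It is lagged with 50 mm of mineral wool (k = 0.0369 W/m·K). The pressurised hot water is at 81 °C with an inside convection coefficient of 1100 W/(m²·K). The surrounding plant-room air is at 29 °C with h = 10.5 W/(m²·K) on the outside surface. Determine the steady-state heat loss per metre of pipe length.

Radial resistances (cylindrical: R_cond = ln(r_o/r_i)/(2πkL), R_conv = 1/(h·2πrL)):
R_inner film = 1/(h_i·2πr₁L) = 1/(1100×2π×0.055×1) = 0.002631 K/W
R_brass pipe wall = ln(59.1/55)/(2π×125×1) = 9.154×10^-5 K/W
R_mineral wool = ln(109.1/59.1)/(2π×0.0369×1) = 2.644 K/W
R_outer film = 1/(h_o·2πr_oL) = 1/(10.5×2π×0.1091×1) = 0.1389 K/W
R_total = 2.786 K/W
Q = ΔT/R_total = 52/2.786

q′ ≈ 18.7 W/m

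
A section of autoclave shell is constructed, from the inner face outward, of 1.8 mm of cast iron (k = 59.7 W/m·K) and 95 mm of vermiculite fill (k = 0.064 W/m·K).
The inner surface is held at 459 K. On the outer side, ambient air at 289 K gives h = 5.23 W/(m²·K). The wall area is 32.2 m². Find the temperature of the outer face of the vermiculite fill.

T ≈ 308 K

Model the wall as resistances in series:
R_cast iron = L/(kA) = 0.0018/(59.7×32.2) = 9.364×10^-7 K/W
R_vermiculite fill = L/(kA) = 0.095/(0.064×32.2) = 0.0461 K/W
R_outer film = 1/(h_o·A) = 1/(5.23×32.2) = 0.005938 K/W
R_total = 0.05204 K/W;  Q = ΔT/R_total = 170/0.05204 = 3267 W
T_interface = T_inner − Q·ΣR(inner→interface) = 459 − 3270×0.0461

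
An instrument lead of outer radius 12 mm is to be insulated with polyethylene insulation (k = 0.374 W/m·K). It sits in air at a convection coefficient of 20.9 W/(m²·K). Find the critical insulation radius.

For a cylinder r_cr = k/h = 0.374/20.9
r_cr = 17.9 mm; since the bare radius (12 mm) is below r_cr, adding a thin layer of insulation will *increase* heat loss.

r_cr ≈ 17.9 mm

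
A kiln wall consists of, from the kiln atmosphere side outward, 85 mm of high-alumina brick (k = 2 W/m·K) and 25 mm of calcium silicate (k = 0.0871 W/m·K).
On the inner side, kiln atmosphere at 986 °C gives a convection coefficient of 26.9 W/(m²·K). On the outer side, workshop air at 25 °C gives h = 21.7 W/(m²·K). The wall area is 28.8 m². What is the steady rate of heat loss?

Q ≈ 67000 W

Thermal resistances in series:
R_inner film = 1/(h_i·A) = 1/(26.9×28.8) = 0.001291 K/W
R_high-alumina brick = L/(kA) = 0.085/(2×28.8) = 0.001476 K/W
R_calcium silicate = L/(kA) = 0.025/(0.0871×28.8) = 0.009966 K/W
R_outer film = 1/(h_o·A) = 1/(21.7×28.8) = 0.0016 K/W
R_total = 0.01433 K/W
Q = ΔT / R_total = 961 / 0.01433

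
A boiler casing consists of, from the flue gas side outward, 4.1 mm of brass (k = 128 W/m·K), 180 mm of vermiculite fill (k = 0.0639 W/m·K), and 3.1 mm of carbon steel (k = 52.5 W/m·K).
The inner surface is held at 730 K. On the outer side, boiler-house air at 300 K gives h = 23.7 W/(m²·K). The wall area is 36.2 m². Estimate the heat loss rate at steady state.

Q ≈ 5440 W

Using the resistance-network approach (series):
R_brass = L/(kA) = 0.0041/(128×36.2) = 8.848×10^-7 K/W
R_vermiculite fill = L/(kA) = 0.18/(0.0639×36.2) = 0.07781 K/W
R_carbon steel = L/(kA) = 0.0031/(52.5×36.2) = 1.631×10^-6 K/W
R_outer film = 1/(h_o·A) = 1/(23.7×36.2) = 0.001166 K/W
R_total = 0.07898 K/W
Q = ΔT / R_total = 430 / 0.07898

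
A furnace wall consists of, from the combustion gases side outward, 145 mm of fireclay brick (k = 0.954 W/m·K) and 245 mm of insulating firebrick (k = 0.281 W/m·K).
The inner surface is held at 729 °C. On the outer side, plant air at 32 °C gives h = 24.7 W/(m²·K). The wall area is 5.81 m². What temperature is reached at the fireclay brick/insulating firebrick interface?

T ≈ 629 °C

Treating each layer as a thermal resistance in series:
R_fireclay brick = L/(kA) = 0.145/(0.954×5.81) = 0.02616 K/W
R_insulating firebrick = L/(kA) = 0.245/(0.281×5.81) = 0.1501 K/W
R_outer film = 1/(h_o·A) = 1/(24.7×5.81) = 0.006968 K/W
R_total = 0.1832 K/W;  Q = ΔT/R_total = 697/0.1832 = 3805 W
T_interface = T_inner − Q·ΣR(inner→interface) = 729 − 3800×0.02616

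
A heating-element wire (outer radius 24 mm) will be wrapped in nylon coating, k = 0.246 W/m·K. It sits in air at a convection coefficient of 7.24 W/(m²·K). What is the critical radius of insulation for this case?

r_cr ≈ 34 mm

For a cylinder r_cr = k/h = 0.246/7.24
r_cr = 34 mm; since the bare radius (24 mm) is below r_cr, adding a thin layer of insulation will *increase* heat loss.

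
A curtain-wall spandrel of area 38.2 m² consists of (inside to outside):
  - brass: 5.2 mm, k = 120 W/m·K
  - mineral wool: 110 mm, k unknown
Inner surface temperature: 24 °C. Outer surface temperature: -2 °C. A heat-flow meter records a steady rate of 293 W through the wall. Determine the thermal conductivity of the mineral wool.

Series thermal resistances:
R_brass = L/(kA) = 0.0052/(120×38.2) = 1.134×10^-6 K/W
Sum of known resistances R_other = 1.134×10^-6 K/W
Total R = ΔT/Q = 26/293 = 0.08874 K/W
R_mineral wool = R_total − R_other = 0.08874 K/W
k = L/(R·A) = 0.11/(0.08874×38.2)

k ≈ 0.0325 W/(m·K)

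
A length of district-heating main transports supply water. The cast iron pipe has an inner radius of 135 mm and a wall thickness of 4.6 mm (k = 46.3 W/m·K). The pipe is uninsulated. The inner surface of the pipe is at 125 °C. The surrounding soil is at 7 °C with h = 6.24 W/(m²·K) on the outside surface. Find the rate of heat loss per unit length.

q′ ≈ 645 W/m

For a radial system each layer contributes R = ln(r_out/r_in)/(2πkL); films add R = 1/(hA).
R_cast iron pipe wall = ln(139.6/135)/(2π×46.3×1) = 1.152×10^-4 K/W
R_outer film = 1/(h_o·2πr_oL) = 1/(6.24×2π×0.1396×1) = 0.1827 K/W
R_total = 0.1828 K/W
Q = ΔT/R_total = 118/0.1828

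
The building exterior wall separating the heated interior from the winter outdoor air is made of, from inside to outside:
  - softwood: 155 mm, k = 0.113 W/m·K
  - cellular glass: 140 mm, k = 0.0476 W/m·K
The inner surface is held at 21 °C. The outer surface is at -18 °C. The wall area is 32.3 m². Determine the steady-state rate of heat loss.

Q ≈ 292 W

Thermal resistances in series:
R_softwood = L/(kA) = 0.155/(0.113×32.3) = 0.04247 K/W
R_cellular glass = L/(kA) = 0.14/(0.0476×32.3) = 0.09106 K/W
R_total = 0.1335 K/W
Q = ΔT / R_total = 39 / 0.1335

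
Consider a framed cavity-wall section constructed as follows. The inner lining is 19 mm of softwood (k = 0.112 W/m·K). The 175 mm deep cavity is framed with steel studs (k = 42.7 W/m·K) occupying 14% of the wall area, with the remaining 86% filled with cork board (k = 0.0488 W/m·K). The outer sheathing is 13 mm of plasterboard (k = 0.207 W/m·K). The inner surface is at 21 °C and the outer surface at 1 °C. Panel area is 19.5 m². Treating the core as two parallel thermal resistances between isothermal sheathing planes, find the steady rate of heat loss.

Q ≈ 1490 W

Sheathing layers in series; stud and cavity paths in parallel between them.
R_inner = 0.019/(0.112×19.5) = 0.0087 K/W
R_stud  = 0.175/(42.7×0.14×19.5) = 0.001501 K/W
R_cav   = 0.175/(0.0488×0.86×19.5) = 0.2138 K/W
1/R_core = 1/R_stud + 1/R_cav → R_core = 0.001491 K/W
R_outer = 0.013/(0.207×19.5) = 0.003221 K/W
R_total = 0.01341 K/W
Q = ΔT/R_total = 20/0.01341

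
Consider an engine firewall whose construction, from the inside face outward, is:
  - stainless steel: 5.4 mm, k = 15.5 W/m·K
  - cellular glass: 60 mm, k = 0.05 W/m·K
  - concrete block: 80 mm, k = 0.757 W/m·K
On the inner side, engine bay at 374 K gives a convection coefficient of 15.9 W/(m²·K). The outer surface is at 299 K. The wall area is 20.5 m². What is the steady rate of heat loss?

Q ≈ 1120 W

Series thermal resistances:
R_inner film = 1/(h_i·A) = 1/(15.9×20.5) = 0.003068 K/W
R_stainless steel = L/(kA) = 0.0054/(15.5×20.5) = 1.699×10^-5 K/W
R_cellular glass = L/(kA) = 0.06/(0.05×20.5) = 0.05854 K/W
R_concrete block = L/(kA) = 0.08/(0.757×20.5) = 0.005155 K/W
R_total = 0.06678 K/W
Q = ΔT / R_total = 75 / 0.06678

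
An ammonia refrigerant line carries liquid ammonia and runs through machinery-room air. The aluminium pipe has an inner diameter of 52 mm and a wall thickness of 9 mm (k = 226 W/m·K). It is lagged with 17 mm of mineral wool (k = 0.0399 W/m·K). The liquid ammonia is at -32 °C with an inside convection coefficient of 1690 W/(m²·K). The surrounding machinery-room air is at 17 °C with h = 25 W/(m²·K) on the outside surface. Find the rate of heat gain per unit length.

q′ ≈ 28.7 W/m

Cylindrical conduction, so R = ln(r₂/r₁)/(2πkL) per layer, in series:
R_inner film = 1/(h_i·2πr₁L) = 1/(1690×2π×0.026×1) = 0.003622 K/W
R_aluminium pipe wall = ln(35/26)/(2π×226×1) = 2.093×10^-4 K/W
R_mineral wool = ln(52/35)/(2π×0.0399×1) = 1.579 K/W
R_outer film = 1/(h_o·2πr_oL) = 1/(25×2π×0.052×1) = 0.1224 K/W
R_total = 1.705 K/W
Q = ΔT/R_total = 49/1.705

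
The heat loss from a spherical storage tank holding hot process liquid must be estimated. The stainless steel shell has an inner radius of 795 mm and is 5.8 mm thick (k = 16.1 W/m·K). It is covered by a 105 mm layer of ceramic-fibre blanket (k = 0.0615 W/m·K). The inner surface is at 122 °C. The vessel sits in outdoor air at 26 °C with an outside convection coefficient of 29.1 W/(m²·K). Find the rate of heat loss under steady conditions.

Q ≈ 503 W

Radial (spherical) resistances in series:
R_stainless steel shell = (1/0.795 − 1/0.8008)/(4π×16.1) = 4.503×10^-5 K/W
R_ceramic-fibre blanket = (1/0.8008 − 1/0.9058)/(4π×0.0615) = 0.1873 K/W
R_outer film = 1/(h·4πr_o²) = 1/(29.1×4π×0.9058²) = 0.003333 K/W
R_total = 0.1907 K/W
Q = ΔT/R_total = 96/0.1907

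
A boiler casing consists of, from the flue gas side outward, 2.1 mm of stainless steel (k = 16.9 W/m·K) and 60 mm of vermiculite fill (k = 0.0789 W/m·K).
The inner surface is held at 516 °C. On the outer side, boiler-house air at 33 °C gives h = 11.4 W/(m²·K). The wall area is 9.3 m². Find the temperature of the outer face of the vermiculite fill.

Thermal resistances in series:
R_stainless steel = L/(kA) = 0.0021/(16.9×9.3) = 1.336×10^-5 K/W
R_vermiculite fill = L/(kA) = 0.06/(0.0789×9.3) = 0.08177 K/W
R_outer film = 1/(h_o·A) = 1/(11.4×9.3) = 0.009432 K/W
R_total = 0.09122 K/W;  Q = ΔT/R_total = 483/0.09122 = 5295 W
T_interface = T_inner − Q·ΣR(inner→interface) = 516 − 5300×0.08178

T ≈ 82.9 °C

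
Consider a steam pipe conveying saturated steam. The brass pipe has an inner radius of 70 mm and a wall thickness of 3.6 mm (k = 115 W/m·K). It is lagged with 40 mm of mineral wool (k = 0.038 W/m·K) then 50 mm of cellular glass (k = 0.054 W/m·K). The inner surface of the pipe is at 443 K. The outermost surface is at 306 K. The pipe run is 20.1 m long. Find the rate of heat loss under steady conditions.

Q ≈ 952 W

Radial resistances (cylindrical: R_cond = ln(r_o/r_i)/(2πkL), R_conv = 1/(h·2πrL)):
R_brass pipe wall = ln(73.6/70)/(2π×115×20.1) = 3.453×10^-6 K/W
R_mineral wool = ln(113.6/73.6)/(2π×0.038×20.1) = 0.09044 K/W
R_cellular glass = ln(163.6/113.6)/(2π×0.054×20.1) = 0.05348 K/W
R_total = 0.1439 K/W
Q = ΔT/R_total = 137/0.1439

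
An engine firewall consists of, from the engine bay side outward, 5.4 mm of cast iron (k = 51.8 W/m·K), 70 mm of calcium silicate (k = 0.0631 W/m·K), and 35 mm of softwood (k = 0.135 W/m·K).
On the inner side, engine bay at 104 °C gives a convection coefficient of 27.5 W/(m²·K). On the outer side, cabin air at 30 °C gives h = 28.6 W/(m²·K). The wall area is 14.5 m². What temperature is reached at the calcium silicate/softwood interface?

Treating each layer as a thermal resistance in series:
R_inner film = 1/(h_i·A) = 1/(27.5×14.5) = 0.002508 K/W
R_cast iron = L/(kA) = 0.0054/(51.8×14.5) = 7.189×10^-6 K/W
R_calcium silicate = L/(kA) = 0.07/(0.0631×14.5) = 0.07651 K/W
R_softwood = L/(kA) = 0.035/(0.135×14.5) = 0.01788 K/W
R_outer film = 1/(h_o·A) = 1/(28.6×14.5) = 0.002411 K/W
R_total = 0.09931 K/W;  Q = ΔT/R_total = 74/0.09931 = 745.1 W
T_interface = T_inner − Q·ΣR(inner→interface) = 104 − 745×0.07902

T ≈ 45.1 °C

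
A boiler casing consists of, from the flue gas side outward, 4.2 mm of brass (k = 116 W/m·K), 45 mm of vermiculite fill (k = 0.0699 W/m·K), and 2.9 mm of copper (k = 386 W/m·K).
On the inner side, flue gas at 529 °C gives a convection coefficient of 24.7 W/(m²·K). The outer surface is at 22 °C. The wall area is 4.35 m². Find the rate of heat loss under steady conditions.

Q ≈ 3220 W

Using the resistance-network approach (series):
R_inner film = 1/(h_i·A) = 1/(24.7×4.35) = 0.009307 K/W
R_brass = L/(kA) = 0.0042/(116×4.35) = 8.323×10^-6 K/W
R_vermiculite fill = L/(kA) = 0.045/(0.0699×4.35) = 0.148 K/W
R_copper = L/(kA) = 0.0029/(386×4.35) = 1.727×10^-6 K/W
R_total = 0.1573 K/W
Q = ΔT / R_total = 507 / 0.1573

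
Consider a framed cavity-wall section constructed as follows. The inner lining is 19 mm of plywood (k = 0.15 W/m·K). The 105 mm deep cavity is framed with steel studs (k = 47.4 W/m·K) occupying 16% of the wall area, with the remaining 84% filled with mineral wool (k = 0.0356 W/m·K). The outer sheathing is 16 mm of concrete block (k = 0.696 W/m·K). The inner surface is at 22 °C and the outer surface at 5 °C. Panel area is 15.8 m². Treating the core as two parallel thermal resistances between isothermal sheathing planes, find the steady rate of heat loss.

Q ≈ 1640 W

Sheathing layers in series; stud and cavity paths in parallel between them.
R_inner = 0.019/(0.15×15.8) = 0.008017 K/W
R_stud  = 0.105/(47.4×0.16×15.8) = 8.763×10^-4 K/W
R_cav   = 0.105/(0.0356×0.84×15.8) = 0.2222 K/W
1/R_core = 1/R_stud + 1/R_cav → R_core = 8.728×10^-4 K/W
R_outer = 0.016/(0.696×15.8) = 0.001455 K/W
R_total = 0.01034 K/W
Q = ΔT/R_total = 17/0.01034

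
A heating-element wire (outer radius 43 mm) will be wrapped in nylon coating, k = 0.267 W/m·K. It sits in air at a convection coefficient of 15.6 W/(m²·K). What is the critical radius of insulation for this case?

r_cr ≈ 17.1 mm

For a cylinder r_cr = k/h = 0.267/15.6
r_cr = 17.1 mm; since the bare radius (43 mm) is above r_cr, any added insulation will reduce heat loss.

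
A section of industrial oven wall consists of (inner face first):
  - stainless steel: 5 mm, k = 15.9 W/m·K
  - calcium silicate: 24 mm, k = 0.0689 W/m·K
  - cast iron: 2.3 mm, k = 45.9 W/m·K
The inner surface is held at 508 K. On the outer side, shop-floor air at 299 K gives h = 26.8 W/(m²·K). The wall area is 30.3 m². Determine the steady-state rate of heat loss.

Q ≈ 16400 W

Treating each layer as a thermal resistance in series:
R_stainless steel = L/(kA) = 0.005/(15.9×30.3) = 1.038×10^-5 K/W
R_calcium silicate = L/(kA) = 0.024/(0.0689×30.3) = 0.0115 K/W
R_cast iron = L/(kA) = 0.0023/(45.9×30.3) = 1.654×10^-6 K/W
R_outer film = 1/(h_o·A) = 1/(26.8×30.3) = 0.001231 K/W
R_total = 0.01274 K/W
Q = ΔT / R_total = 209 / 0.01274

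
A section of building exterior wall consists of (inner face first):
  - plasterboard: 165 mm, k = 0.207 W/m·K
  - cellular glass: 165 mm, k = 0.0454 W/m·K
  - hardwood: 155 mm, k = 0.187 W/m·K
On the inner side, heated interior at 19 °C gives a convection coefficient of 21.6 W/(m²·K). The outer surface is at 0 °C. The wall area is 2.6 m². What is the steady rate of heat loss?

Q ≈ 9.31 W

Series thermal resistances:
R_inner film = 1/(h_i·A) = 1/(21.6×2.6) = 0.01781 K/W
R_plasterboard = L/(kA) = 0.165/(0.207×2.6) = 0.3066 K/W
R_cellular glass = L/(kA) = 0.165/(0.0454×2.6) = 1.398 K/W
R_hardwood = L/(kA) = 0.155/(0.187×2.6) = 0.3188 K/W
R_total = 2.041 K/W
Q = ΔT / R_total = 19 / 2.041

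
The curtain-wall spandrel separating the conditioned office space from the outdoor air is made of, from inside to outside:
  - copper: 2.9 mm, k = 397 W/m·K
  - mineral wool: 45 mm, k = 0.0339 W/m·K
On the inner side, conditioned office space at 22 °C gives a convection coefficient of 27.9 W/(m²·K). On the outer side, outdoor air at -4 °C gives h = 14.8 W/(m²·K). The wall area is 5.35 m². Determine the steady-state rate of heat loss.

Using the resistance-network approach (series):
R_inner film = 1/(h_i·A) = 1/(27.9×5.35) = 0.006699 K/W
R_copper = L/(kA) = 0.0029/(397×5.35) = 1.365×10^-6 K/W
R_mineral wool = L/(kA) = 0.045/(0.0339×5.35) = 0.2481 K/W
R_outer film = 1/(h_o·A) = 1/(14.8×5.35) = 0.01263 K/W
R_total = 0.2674 K/W
Q = ΔT / R_total = 26 / 0.2674

Q ≈ 97.2 W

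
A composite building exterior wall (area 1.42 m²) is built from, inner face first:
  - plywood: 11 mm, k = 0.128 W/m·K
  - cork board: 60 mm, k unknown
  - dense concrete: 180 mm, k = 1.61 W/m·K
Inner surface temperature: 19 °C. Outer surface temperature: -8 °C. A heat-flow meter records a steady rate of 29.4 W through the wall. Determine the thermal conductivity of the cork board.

k ≈ 0.0542 W/(m·K)

Treating each layer as a thermal resistance in series:
R_plywood = L/(kA) = 0.011/(0.128×1.42) = 0.06052 K/W
R_dense concrete = L/(kA) = 0.18/(1.61×1.42) = 0.07873 K/W
Sum of known resistances R_other = 0.1393 K/W
Total R = ΔT/Q = 27/29.4 = 0.9184 K/W
R_cork board = R_total − R_other = 0.7791 K/W
k = L/(R·A) = 0.06/(0.7791×1.42)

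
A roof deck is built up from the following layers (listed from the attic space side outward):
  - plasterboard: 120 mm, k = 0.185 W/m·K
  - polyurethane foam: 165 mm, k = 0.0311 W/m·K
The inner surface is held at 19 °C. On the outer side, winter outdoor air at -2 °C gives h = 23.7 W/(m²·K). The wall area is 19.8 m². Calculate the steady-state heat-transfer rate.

Thermal resistances in series:
R_plasterboard = L/(kA) = 0.12/(0.185×19.8) = 0.03276 K/W
R_polyurethane foam = L/(kA) = 0.165/(0.0311×19.8) = 0.268 K/W
R_outer film = 1/(h_o·A) = 1/(23.7×19.8) = 0.002131 K/W
R_total = 0.3028 K/W
Q = ΔT / R_total = 21 / 0.3028

Q ≈ 69.3 W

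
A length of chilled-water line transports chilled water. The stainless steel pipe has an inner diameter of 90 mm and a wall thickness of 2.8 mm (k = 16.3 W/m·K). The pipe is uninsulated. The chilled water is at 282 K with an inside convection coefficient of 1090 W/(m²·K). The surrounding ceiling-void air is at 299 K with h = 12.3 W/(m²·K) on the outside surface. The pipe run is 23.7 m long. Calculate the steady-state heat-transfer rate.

Q ≈ 1470 W

For a radial system each layer contributes R = ln(r_out/r_in)/(2πkL); films add R = 1/(hA).
R_inner film = 1/(h_i·2πr₁L) = 1/(1090×2π×0.045×23.7) = 1.369×10^-4 K/W
R_stainless steel pipe wall = ln(47.8/45)/(2π×16.3×23.7) = 2.487×10^-5 K/W
R_outer film = 1/(h_o·2πr_oL) = 1/(12.3×2π×0.0478×23.7) = 0.01142 K/W
R_total = 0.01158 K/W
Q = ΔT/R_total = 17/0.01158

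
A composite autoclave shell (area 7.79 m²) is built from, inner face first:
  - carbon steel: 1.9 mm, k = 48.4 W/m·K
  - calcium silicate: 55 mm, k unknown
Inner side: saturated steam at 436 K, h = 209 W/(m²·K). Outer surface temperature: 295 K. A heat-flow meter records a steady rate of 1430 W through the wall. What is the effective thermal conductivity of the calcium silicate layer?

k ≈ 0.0721 W/(m·K)

Series thermal resistances:
R_inner film = 1/(h_i·A) = 1/(209×7.79) = 6.142×10^-4 K/W
R_carbon steel = L/(kA) = 0.0019/(48.4×7.79) = 5.039×10^-6 K/W
Sum of known resistances R_other = 6.192×10^-4 K/W
Total R = ΔT/Q = 141/1430 = 0.0986 K/W
R_calcium silicate = R_total − R_other = 0.09798 K/W
k = L/(R·A) = 0.055/(0.09798×7.79)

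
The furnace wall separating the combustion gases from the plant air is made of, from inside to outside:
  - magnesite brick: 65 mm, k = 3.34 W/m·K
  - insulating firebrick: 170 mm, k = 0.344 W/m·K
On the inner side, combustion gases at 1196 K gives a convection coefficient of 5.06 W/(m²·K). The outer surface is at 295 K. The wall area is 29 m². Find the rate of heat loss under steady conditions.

Series thermal resistances:
R_inner film = 1/(h_i·A) = 1/(5.06×29) = 0.006815 K/W
R_magnesite brick = L/(kA) = 0.065/(3.34×29) = 6.711×10^-4 K/W
R_insulating firebrick = L/(kA) = 0.17/(0.344×29) = 0.01704 K/W
R_total = 0.02453 K/W
Q = ΔT / R_total = 901 / 0.02453

Q ≈ 36700 W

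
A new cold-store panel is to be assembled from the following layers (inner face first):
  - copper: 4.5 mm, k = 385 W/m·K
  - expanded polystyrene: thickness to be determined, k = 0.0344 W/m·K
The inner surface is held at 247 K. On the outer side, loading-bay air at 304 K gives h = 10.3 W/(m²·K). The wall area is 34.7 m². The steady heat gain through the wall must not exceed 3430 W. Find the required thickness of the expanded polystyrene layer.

L ≈ 16.5 mm

Model the wall as resistances in series:
R_copper = L/(kA) = 0.0045/(385×34.7) = 3.368×10^-7 K/W
R_outer film = 1/(h_o·A) = 1/(10.3×34.7) = 0.002798 K/W
Sum of the known resistances R_other = 0.002798 K/W
Required total resistance R_tot = ΔT/Q_allow = 57/3430 = 0.01662 K/W
R_expanded polystyrene = R_tot − R_other = 0.01382 K/W
L = R·k·A = 0.01382×0.0344×34.7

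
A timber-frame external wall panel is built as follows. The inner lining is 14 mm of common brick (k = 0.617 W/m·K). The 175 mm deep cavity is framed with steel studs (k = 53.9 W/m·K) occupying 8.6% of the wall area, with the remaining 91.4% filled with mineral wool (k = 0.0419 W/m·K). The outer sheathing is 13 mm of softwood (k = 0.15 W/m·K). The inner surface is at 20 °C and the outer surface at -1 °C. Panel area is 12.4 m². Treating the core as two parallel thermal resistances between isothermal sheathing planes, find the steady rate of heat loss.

Sheathing layers in series; stud and cavity paths in parallel between them.
R_inner = 0.014/(0.617×12.4) = 0.00183 K/W
R_stud  = 0.175/(53.9×0.086×12.4) = 0.003045 K/W
R_cav   = 0.175/(0.0419×0.914×12.4) = 0.3685 K/W
1/R_core = 1/R_stud + 1/R_cav → R_core = 0.00302 K/W
R_outer = 0.013/(0.15×12.4) = 0.006989 K/W
R_total = 0.01184 K/W
Q = ΔT/R_total = 21/0.01184

Q ≈ 1770 W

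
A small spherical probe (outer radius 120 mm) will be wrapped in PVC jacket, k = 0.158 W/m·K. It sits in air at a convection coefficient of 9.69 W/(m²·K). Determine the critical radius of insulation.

For a sphere r_cr = 2k/h = 2×0.158/9.69
r_cr = 32.6 mm; since the bare radius (120 mm) is above r_cr, any added insulation will reduce heat loss.

r_cr ≈ 32.6 mm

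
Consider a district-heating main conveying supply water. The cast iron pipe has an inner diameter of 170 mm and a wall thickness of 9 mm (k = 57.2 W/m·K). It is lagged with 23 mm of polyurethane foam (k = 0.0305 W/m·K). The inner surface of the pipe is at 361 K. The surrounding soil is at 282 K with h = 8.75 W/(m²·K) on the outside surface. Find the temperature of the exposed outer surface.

Radial resistances (cylindrical: R_cond = ln(r_o/r_i)/(2πkL), R_conv = 1/(h·2πrL)):
R_cast iron pipe wall = ln(94/85)/(2π×57.2×1) = 2.8×10^-4 K/W
R_polyurethane foam = ln(117/94)/(2π×0.0305×1) = 1.142 K/W
R_outer film = 1/(h_o·2πr_oL) = 1/(8.75×2π×0.117×1) = 0.1555 K/W
R_total = 1.298 K/W
Q = ΔT/R_total = 79/1.298
Q = 60.9 W/m
T_interface = T_inner − Q·ΣR(inner→interface) = 361 − 60.9×1.142

T ≈ 291 K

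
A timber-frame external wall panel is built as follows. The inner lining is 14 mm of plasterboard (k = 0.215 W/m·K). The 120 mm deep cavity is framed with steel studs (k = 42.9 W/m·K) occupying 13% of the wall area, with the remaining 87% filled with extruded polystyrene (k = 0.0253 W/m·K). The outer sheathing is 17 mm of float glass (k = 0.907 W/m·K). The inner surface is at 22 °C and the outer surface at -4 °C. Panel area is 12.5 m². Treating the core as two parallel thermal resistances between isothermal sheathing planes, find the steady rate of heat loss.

Sheathing layers in series; stud and cavity paths in parallel between them.
R_inner = 0.014/(0.215×12.5) = 0.005209 K/W
R_stud  = 0.12/(42.9×0.13×12.5) = 0.001721 K/W
R_cav   = 0.12/(0.0253×0.87×12.5) = 0.4361 K/W
1/R_core = 1/R_stud + 1/R_cav → R_core = 0.001715 K/W
R_outer = 0.017/(0.907×12.5) = 0.001499 K/W
R_total = 0.008423 K/W
Q = ΔT/R_total = 26/0.008423

Q ≈ 3090 W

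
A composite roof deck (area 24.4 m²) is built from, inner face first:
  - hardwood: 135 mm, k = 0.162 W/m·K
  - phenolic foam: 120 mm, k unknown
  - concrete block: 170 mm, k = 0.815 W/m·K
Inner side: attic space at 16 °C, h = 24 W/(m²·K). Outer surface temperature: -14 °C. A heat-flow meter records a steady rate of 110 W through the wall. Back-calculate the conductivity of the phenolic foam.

Using the resistance-network approach (series):
R_inner film = 1/(h_i·A) = 1/(24×24.4) = 0.001708 K/W
R_hardwood = L/(kA) = 0.135/(0.162×24.4) = 0.03415 K/W
R_concrete block = L/(kA) = 0.17/(0.815×24.4) = 0.008549 K/W
Sum of known resistances R_other = 0.04441 K/W
Total R = ΔT/Q = 30/110 = 0.2727 K/W
R_phenolic foam = R_total − R_other = 0.2283 K/W
k = L/(R·A) = 0.12/(0.2283×24.4)

k ≈ 0.0215 W/(m·K)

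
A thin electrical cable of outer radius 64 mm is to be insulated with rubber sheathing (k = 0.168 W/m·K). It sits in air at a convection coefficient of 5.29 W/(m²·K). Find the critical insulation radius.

For a cylinder r_cr = k/h = 0.168/5.29
r_cr = 31.8 mm; since the bare radius (64 mm) is above r_cr, any added insulation will reduce heat loss.

r_cr ≈ 31.8 mm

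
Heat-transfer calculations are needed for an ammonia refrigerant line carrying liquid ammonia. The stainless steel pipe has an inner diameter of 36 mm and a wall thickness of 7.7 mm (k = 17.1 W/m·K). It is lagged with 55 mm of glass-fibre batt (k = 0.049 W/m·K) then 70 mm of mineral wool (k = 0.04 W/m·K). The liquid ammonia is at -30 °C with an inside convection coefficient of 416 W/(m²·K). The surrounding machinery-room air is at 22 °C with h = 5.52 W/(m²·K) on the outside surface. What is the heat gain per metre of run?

Cylindrical conduction, so R = ln(r₂/r₁)/(2πkL) per layer, in series:
R_inner film = 1/(h_i·2πr₁L) = 1/(416×2π×0.018×1) = 0.02125 K/W
R_stainless steel pipe wall = ln(25.7/18)/(2π×17.1×1) = 0.003315 K/W
R_glass-fibre batt = ln(80.7/25.7)/(2π×0.049×1) = 3.717 K/W
R_mineral wool = ln(150.7/80.7)/(2π×0.04×1) = 2.485 K/W
R_outer film = 1/(h_o·2πr_oL) = 1/(5.52×2π×0.1507×1) = 0.1913 K/W
R_total = 6.417 K/W
Q = ΔT/R_total = 52/6.417

q′ ≈ 8.1 W/m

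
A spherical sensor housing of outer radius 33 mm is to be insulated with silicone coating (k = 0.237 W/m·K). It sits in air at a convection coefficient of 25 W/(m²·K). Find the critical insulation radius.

r_cr ≈ 19 mm

For a sphere r_cr = 2k/h = 2×0.237/25
r_cr = 19 mm; since the bare radius (33 mm) is above r_cr, any added insulation will reduce heat loss.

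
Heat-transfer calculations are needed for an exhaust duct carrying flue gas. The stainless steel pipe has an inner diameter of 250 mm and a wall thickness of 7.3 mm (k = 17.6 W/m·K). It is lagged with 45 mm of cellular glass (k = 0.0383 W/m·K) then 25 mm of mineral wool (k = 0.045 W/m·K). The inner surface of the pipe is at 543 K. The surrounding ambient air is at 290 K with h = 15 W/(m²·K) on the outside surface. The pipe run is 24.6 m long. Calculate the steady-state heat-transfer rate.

For a radial system each layer contributes R = ln(r_out/r_in)/(2πkL); films add R = 1/(hA).
R_stainless steel pipe wall = ln(132.3/125)/(2π×17.6×24.6) = 2.086×10^-5 K/W
R_cellular glass = ln(177.3/132.3)/(2π×0.0383×24.6) = 0.04946 K/W
R_mineral wool = ln(202.3/177.3)/(2π×0.045×24.6) = 0.01896 K/W
R_outer film = 1/(h_o·2πr_oL) = 1/(15×2π×0.2023×24.6) = 0.002132 K/W
R_total = 0.07057 K/W
Q = ΔT/R_total = 253/0.07057

Q ≈ 3580 W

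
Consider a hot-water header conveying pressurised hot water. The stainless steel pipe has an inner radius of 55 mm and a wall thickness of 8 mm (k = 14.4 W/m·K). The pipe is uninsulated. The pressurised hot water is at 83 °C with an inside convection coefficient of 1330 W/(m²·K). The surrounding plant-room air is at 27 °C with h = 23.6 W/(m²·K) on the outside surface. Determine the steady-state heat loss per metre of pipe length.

q′ ≈ 506 W/m

Radial resistances (cylindrical: R_cond = ln(r_o/r_i)/(2πkL), R_conv = 1/(h·2πrL)):
R_inner film = 1/(h_i·2πr₁L) = 1/(1330×2π×0.055×1) = 0.002176 K/W
R_stainless steel pipe wall = ln(63/55)/(2π×14.4×1) = 0.001501 K/W
R_outer film = 1/(h_o·2πr_oL) = 1/(23.6×2π×0.063×1) = 0.107 K/W
R_total = 0.1107 K/W
Q = ΔT/R_total = 56/0.1107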